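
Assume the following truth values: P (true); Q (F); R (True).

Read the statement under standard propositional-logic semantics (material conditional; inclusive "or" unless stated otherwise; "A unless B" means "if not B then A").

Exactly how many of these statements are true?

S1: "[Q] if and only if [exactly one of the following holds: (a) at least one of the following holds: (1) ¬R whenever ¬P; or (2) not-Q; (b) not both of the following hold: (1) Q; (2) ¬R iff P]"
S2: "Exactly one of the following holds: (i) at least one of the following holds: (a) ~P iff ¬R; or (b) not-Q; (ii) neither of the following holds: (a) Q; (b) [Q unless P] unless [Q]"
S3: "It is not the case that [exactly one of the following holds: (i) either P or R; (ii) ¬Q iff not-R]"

S1: In symbols: Q iff (((not P -> not R) or not Q) xor (Q nand (not R iff P)))

not P = not True = False
not R = not True = False
not P -> not R = False -> False = True
not Q = not False = True
(not P -> not R) or not Q = True or True = True
not R = not True = False
not R iff P = False iff True = False
Q nand (not R iff P) = False nand False = True
((not P -> not R) or not Q) xor (Q nand (not R iff P)) = True xor True = False
Q iff (((not P -> not R) or not Q) xor (Q nand (not R iff P))) = False iff False = True
Hence S1 is true.

S2: Parsed as ((not P iff not R) or not Q) xor (Q nor ((Q or P) or Q))

not P = not True = False
not R = not True = False
not P iff not R = False iff False = True
not Q = not False = True
(not P iff not R) or not Q = True or True = True
Q or P = False or True = True
(Q or P) or Q = True or False = True
Q nor ((Q or P) or Q) = False nor True = False
((not P iff not R) or not Q) xor (Q nor ((Q or P) or Q)) = True xor False = True
Thus S2 is true.

S3: Parsed as not ((P or R) xor (not Q iff not R))

P or R = True or True = True
not Q = not False = True
not R = not True = False
not Q iff not R = True iff False = False
(P or R) xor (not Q iff not R) = True xor False = True
not ((P or R) xor (not Q iff not R)) = not True = False
So S3 is false.

2 of the 3 statements are true.

2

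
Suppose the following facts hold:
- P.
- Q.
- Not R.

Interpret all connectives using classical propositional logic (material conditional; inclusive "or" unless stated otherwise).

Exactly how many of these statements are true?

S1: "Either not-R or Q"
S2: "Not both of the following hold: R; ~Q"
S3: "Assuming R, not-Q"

S1: Formalization: ~R | Q

~R = ~F = T
~R | Q = T | T = T
Hence S1 is true.

S2: Formalization: R nand ~Q

~Q = ~T = F
R nand ~Q = F nand F = T
So S2 is true.

S3: In symbols: R -> ~Q

~Q = ~T = F
R -> ~Q = F -> F = T
So S3 is true.

Count: 3.

3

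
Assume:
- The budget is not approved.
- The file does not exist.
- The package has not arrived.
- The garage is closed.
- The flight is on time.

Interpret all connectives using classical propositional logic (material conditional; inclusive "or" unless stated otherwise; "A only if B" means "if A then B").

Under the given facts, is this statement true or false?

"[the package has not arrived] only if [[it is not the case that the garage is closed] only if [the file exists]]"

Let R = "the package has arrived" (F), S = "the garage is closed" (T), Q = "the file exists" (F).
Parsed as ~R -> (~S -> Q)

~R = ~F = T
~S = ~T = F
~S -> Q = F -> F = T
~R -> (~S -> Q) = T -> T = T

The statement is true.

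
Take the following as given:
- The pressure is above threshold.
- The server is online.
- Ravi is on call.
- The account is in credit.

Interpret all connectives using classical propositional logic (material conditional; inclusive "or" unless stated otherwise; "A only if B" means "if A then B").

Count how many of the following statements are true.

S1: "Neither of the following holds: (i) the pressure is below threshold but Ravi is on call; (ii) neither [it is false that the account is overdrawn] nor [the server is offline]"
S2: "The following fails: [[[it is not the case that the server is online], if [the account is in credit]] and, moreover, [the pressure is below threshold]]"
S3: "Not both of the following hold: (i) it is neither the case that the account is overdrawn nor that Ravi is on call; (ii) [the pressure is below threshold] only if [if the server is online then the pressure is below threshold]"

3

Let S = "the pressure is above threshold" (T), K = "Ravi is on call" (T), U = "the account is overdrawn" (F), D = "the server is online" (T).

S1: Parsed as (¬S ∧ K) ↓ (¬U ↓ ¬D)

¬S = ¬T = F
¬S ∧ K = F ∧ T = F
¬U = ¬F = T
¬D = ¬T = F
¬U ↓ ¬D = T ↓ F = F
(¬S ∧ K) ↓ (¬U ↓ ¬D) = F ↓ F = T
So S1 is true.

S2: Formalization: ¬((¬U → ¬D) ∧ ¬S)

¬U = ¬F = T
¬D = ¬T = F
¬U → ¬D = T → F = F
¬S = ¬T = F
(¬U → ¬D) ∧ ¬S = F ∧ F = F
¬((¬U → ¬D) ∧ ¬S) = ¬F = T
Thus S2 is true.

S3: Parsed as (U ↓ K) ↑ (¬S → (D → ¬S))

U ↓ K = F ↓ T = F
¬S = ¬T = F
¬S = ¬T = F
D → ¬S = T → F = F
¬S → (D → ¬S) = F → F = T
(U ↓ K) ↑ (¬S → (D → ¬S)) = F ↑ T = T
So S3 is true.

3 of the 3 statements are true.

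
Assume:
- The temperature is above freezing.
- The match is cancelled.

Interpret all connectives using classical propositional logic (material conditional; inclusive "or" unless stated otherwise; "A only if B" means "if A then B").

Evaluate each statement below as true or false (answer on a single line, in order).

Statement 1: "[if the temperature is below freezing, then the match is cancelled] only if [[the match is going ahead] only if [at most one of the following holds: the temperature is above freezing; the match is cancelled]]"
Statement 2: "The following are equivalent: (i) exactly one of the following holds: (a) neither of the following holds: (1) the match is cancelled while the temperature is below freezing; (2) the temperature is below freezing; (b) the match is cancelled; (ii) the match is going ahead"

Let L = "the temperature is below freezing" (F), G = "the match is cancelled" (T).

Statement 1: Formalization: (L -> G) -> (~G -> (~L nand G))

L -> G = F -> T = T
~G = ~T = F
~L = ~F = T
~L nand G = T nand T = F
~G -> (~L nand G) = F -> F = T
(L -> G) -> (~G -> (~L nand G)) = T -> T = T
Hence Statement 1 is true.

Statement 2: Formalization: (((G & L) nor L) xor G) <-> ~G

G & L = T & F = F
(G & L) nor L = F nor F = T
((G & L) nor L) xor G = T xor T = F
~G = ~T = F
(((G & L) nor L) xor G) <-> ~G = F <-> F = T
So Statement 2 is true.

Statement 1 True, Statement 2 True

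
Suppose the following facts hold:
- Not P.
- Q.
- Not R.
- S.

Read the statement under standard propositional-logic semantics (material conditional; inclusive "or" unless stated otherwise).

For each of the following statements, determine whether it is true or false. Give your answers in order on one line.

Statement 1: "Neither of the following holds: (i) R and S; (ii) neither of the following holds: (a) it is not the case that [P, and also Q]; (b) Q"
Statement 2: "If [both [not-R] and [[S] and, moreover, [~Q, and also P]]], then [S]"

Statement 1 T; Statement 2 T

Statement 1: This is (R & S) nor (~(P & Q) nor Q).

R & S = F & T = F
P & Q = F & T = F
~(P & Q) = ~F = T
~(P & Q) nor Q = T nor T = F
(R & S) nor (~(P & Q) nor Q) = F nor F = T
Hence Statement 1 is true.

Statement 2: Formalization: (~R & (S & (~Q & P))) -> S

~R = ~F = T
~Q = ~T = F
~Q & P = F & F = F
S & (~Q & P) = T & F = F
~R & (S & (~Q & P)) = T & F = F
(~R & (S & (~Q & P))) -> S = F -> T = T
So Statement 2 is true.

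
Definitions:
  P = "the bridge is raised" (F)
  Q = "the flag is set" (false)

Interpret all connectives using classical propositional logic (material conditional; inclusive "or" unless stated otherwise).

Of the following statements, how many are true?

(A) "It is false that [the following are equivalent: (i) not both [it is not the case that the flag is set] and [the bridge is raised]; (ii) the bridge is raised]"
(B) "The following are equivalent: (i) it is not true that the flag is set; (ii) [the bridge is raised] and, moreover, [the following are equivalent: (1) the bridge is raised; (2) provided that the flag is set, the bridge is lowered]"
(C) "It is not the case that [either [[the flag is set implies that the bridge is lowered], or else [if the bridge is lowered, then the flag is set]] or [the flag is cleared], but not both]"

(A): In symbols: ~((~Q nand P) <-> P)

~Q = ~F = T
~Q nand P = T nand F = T
(~Q nand P) <-> P = T <-> F = F
~((~Q nand P) <-> P) = ~F = T
Thus (A) is true.

(B): Formalization: ~Q <-> (P & (P <-> (Q -> ~P)))

~Q = ~F = T
~P = ~F = T
Q -> ~P = F -> T = T
P <-> (Q -> ~P) = F <-> T = F
P & (P <-> (Q -> ~P)) = F & F = F
~Q <-> (P & (P <-> (Q -> ~P))) = T <-> F = F
Thus (B) is false.

(C): This is ~(((Q -> ~P) | (~P -> Q)) xor ~Q).

~P = ~F = T
Q -> ~P = F -> T = T
~P = ~F = T
~P -> Q = T -> F = F
(Q -> ~P) | (~P -> Q) = T | F = T
~Q = ~F = T
((Q -> ~P) | (~P -> Q)) xor ~Q = T xor T = F
~(((Q -> ~P) | (~P -> Q)) xor ~Q) = ~F = T
Hence (C) is true.

True statements: 2 ((A), (C)).

2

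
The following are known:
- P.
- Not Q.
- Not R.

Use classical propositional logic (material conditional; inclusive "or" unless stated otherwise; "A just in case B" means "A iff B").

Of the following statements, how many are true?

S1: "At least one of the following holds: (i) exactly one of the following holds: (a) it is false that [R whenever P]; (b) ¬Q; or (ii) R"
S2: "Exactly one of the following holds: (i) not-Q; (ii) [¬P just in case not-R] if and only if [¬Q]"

1

S1: In symbols: (¬(P → R) ⊕ ¬Q) ∨ R

P → R = T → F = F
¬(P → R) = ¬F = T
¬Q = ¬F = T
¬(P → R) ⊕ ¬Q = T ⊕ T = F
(¬(P → R) ⊕ ¬Q) ∨ R = F ∨ F = F
Thus S1 is false.

S2: This is ¬Q ⊕ ((¬P ↔ ¬R) ↔ ¬Q).

¬Q = ¬F = T
¬P = ¬T = F
¬R = ¬F = T
¬P ↔ ¬R = F ↔ T = F
¬Q = ¬F = T
(¬P ↔ ¬R) ↔ ¬Q = F ↔ T = F
¬Q ⊕ ((¬P ↔ ¬R) ↔ ¬Q) = T ⊕ F = T
Thus S2 is true.

Count: 1.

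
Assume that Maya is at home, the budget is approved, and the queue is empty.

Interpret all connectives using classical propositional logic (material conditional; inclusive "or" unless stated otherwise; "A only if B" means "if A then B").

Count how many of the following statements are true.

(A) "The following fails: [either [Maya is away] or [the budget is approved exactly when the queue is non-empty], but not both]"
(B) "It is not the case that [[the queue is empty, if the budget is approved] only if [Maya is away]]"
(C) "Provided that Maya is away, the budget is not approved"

3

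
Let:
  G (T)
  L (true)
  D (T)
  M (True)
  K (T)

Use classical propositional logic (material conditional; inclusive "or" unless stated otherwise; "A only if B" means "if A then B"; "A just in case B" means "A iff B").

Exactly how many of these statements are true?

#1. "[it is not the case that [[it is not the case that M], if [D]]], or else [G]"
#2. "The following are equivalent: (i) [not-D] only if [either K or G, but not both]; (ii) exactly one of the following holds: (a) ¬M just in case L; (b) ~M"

1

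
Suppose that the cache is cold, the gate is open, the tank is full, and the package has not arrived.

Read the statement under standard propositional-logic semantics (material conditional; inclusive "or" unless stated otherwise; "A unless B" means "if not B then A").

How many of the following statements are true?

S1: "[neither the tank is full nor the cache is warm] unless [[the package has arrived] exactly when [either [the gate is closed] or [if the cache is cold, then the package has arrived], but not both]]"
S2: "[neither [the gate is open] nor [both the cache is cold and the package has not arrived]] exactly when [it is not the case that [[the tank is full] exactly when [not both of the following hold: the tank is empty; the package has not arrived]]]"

2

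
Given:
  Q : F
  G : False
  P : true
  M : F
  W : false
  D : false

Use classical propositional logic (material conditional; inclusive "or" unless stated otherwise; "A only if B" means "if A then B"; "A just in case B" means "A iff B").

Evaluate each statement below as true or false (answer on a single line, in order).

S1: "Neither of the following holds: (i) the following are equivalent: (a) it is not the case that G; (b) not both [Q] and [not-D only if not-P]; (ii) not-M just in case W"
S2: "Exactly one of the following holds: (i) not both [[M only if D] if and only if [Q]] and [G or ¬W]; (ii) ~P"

S1 false, S2 true

S1: In symbols: (~G <-> (Q nand (~D -> ~P))) nor (~M <-> W)

~G = ~F = T
~D = ~F = T
~P = ~T = F
~D -> ~P = T -> F = F
Q nand (~D -> ~P) = F nand F = T
~G <-> (Q nand (~D -> ~P)) = T <-> T = T
~M = ~F = T
~M <-> W = T <-> F = F
(~G <-> (Q nand (~D -> ~P))) nor (~M <-> W) = T nor F = F
So S1 is false.

S2: Parsed as (((M -> D) <-> Q) nand (G | ~W)) xor ~P

M -> D = F -> F = T
(M -> D) <-> Q = T <-> F = F
~W = ~F = T
G | ~W = F | T = T
((M -> D) <-> Q) nand (G | ~W) = F nand T = T
~P = ~T = F
(((M -> D) <-> Q) nand (G | ~W)) xor ~P = T xor F = T
So S2 is true.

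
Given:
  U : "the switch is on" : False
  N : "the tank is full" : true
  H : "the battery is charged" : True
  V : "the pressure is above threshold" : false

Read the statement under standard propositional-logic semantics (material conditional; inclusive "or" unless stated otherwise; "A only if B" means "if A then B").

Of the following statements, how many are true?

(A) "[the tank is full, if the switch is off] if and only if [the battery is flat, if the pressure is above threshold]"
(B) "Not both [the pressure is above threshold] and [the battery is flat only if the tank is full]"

(A): In symbols: (¬U → N) ↔ (V → ¬H)

¬U = ¬F = T
¬U → N = T → T = T
¬H = ¬T = F
V → ¬H = F → F = T
(¬U → N) ↔ (V → ¬H) = T ↔ T = T
So (A) is true.

(B): Formalization: V ↑ (¬H → N)

¬H = ¬T = F
¬H → N = F → T = T
V ↑ (¬H → N) = F ↑ T = T
Thus (B) is true.

2 of the 2 statements are true ((A), (B)).

2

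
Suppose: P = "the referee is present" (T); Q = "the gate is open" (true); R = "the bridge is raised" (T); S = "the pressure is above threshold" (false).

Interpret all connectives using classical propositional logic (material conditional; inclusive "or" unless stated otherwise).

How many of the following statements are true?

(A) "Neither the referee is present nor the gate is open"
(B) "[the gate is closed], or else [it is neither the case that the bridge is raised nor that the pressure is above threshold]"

0

(A): Parsed as P ↓ Q

P ↓ Q = T ↓ T = F
So (A) is false.

(B): In symbols: ¬Q ∨ (R ↓ S)

¬Q = ¬T = F
R ↓ S = T ↓ F = F
¬Q ∨ (R ↓ S) = F ∨ F = F
Thus (B) is false.

True statements: 0 (none).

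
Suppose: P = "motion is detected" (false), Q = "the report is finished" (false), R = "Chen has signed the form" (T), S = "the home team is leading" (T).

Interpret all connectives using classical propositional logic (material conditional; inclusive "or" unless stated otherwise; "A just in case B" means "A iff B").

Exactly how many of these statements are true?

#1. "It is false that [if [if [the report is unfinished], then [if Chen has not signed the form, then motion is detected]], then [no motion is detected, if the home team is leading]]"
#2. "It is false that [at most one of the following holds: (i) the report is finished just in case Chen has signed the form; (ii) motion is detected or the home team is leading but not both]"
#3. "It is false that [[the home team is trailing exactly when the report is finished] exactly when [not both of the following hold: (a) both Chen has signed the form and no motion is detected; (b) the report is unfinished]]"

1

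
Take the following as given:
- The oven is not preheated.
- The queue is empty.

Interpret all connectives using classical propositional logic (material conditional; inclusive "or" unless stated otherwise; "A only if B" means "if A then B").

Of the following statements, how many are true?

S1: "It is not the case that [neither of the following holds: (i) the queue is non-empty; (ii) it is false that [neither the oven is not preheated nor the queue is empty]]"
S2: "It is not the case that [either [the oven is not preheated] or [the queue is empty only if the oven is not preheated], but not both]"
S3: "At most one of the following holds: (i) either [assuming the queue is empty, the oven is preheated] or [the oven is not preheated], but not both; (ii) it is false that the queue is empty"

Let R = "the queue is empty" (T), L = "the oven is preheated" (F).

S1: Parsed as ¬(¬R ↓ ¬(¬L ↓ R))

¬R = ¬T = F
¬L = ¬F = T
¬L ↓ R = T ↓ T = F
¬(¬L ↓ R) = ¬F = T
¬R ↓ ¬(¬L ↓ R) = F ↓ T = F
¬(¬R ↓ ¬(¬L ↓ R)) = ¬F = T
Hence S1 is true.

S2: Parsed as ¬(¬L ⊕ (R → ¬L))

¬L = ¬F = T
¬L = ¬F = T
R → ¬L = T → T = T
¬L ⊕ (R → ¬L) = T ⊕ T = F
¬(¬L ⊕ (R → ¬L)) = ¬F = T
So S2 is true.

S3: Formalization: ((R → L) ⊕ ¬L) ↑ ¬R

R → L = T → F = F
¬L = ¬F = T
(R → L) ⊕ ¬L = F ⊕ T = T
¬R = ¬T = F
((R → L) ⊕ ¬L) ↑ ¬R = T ↑ F = T
Hence S3 is true.

True statements: 3 (S1, S2, S3).

3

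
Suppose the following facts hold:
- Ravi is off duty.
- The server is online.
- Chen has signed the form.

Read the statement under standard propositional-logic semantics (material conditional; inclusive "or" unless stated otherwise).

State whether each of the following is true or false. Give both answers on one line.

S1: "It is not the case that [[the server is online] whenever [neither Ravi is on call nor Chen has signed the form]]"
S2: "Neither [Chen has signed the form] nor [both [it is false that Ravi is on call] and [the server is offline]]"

S1 false, S2 false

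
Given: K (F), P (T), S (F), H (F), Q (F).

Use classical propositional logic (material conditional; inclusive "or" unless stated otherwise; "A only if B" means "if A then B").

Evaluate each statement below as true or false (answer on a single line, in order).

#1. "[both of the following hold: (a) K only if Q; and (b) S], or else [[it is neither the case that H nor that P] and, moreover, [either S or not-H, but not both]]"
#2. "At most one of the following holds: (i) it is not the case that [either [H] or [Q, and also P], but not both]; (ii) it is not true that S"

#1 false / #2 false

#1: This is ((K -> Q) & S) | ((H nor P) & (S xor ~H)).

K -> Q = F -> F = T
(K -> Q) & S = T & F = F
H nor P = F nor T = F
~H = ~F = T
S xor ~H = F xor T = T
(H nor P) & (S xor ~H) = F & T = F
((K -> Q) & S) | ((H nor P) & (S xor ~H)) = F | F = F
Hence #1 is false.

#2: Formalization: ~(H xor (Q & P)) nand ~S

Q & P = F & T = F
H xor (Q & P) = F xor F = F
~(H xor (Q & P)) = ~F = T
~S = ~F = T
~(H xor (Q & P)) nand ~S = T nand T = F
So #2 is false.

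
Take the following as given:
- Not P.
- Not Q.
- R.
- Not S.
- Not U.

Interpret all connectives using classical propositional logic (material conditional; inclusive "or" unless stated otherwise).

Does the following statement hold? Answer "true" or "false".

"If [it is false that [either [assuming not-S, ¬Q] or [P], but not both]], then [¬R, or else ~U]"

Formalization: ¬((¬S → ¬Q) ⊕ P) → (¬R ∨ ¬U)

¬S = ¬F = T
¬Q = ¬F = T
¬S → ¬Q = T → T = T
(¬S → ¬Q) ⊕ P = T ⊕ F = T
¬((¬S → ¬Q) ⊕ P) = ¬T = F
¬R = ¬T = F
¬U = ¬F = T
¬R ∨ ¬U = F ∨ T = T
¬((¬S → ¬Q) ⊕ P) → (¬R ∨ ¬U) = F → T = T

True.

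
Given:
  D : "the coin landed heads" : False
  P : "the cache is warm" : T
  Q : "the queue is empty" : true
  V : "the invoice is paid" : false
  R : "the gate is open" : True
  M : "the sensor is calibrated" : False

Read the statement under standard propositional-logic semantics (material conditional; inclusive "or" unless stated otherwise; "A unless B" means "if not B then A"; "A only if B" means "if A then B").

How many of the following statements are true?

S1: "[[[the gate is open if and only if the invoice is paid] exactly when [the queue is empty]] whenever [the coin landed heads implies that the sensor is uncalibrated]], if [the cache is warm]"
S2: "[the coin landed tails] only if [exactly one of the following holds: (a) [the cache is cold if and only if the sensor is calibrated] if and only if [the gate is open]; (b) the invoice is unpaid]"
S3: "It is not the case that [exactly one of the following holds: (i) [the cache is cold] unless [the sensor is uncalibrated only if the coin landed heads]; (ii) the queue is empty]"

S1: Formalization: P -> ((D -> ~M) -> ((R <-> V) <-> Q))

~M = ~F = T
D -> ~M = F -> T = T
R <-> V = T <-> F = F
(R <-> V) <-> Q = F <-> T = F
(D -> ~M) -> ((R <-> V) <-> Q) = T -> F = F
P -> ((D -> ~M) -> ((R <-> V) <-> Q)) = T -> F = F
Thus S1 is false.

S2: Parsed as ~D -> (((~P <-> M) <-> R) xor ~V)

~D = ~F = T
~P = ~T = F
~P <-> M = F <-> F = T
(~P <-> M) <-> R = T <-> T = T
~V = ~F = T
((~P <-> M) <-> R) xor ~V = T xor T = F
~D -> (((~P <-> M) <-> R) xor ~V) = T -> F = F
Hence S2 is false.

S3: This is ~((~P | (~M -> D)) xor Q).

~P = ~T = F
~M = ~F = T
~M -> D = T -> F = F
~P | (~M -> D) = F | F = F
(~P | (~M -> D)) xor Q = F xor T = T
~((~P | (~M -> D)) xor Q) = ~T = F
Thus S3 is false.

0 of the 3 statements are true (none).

0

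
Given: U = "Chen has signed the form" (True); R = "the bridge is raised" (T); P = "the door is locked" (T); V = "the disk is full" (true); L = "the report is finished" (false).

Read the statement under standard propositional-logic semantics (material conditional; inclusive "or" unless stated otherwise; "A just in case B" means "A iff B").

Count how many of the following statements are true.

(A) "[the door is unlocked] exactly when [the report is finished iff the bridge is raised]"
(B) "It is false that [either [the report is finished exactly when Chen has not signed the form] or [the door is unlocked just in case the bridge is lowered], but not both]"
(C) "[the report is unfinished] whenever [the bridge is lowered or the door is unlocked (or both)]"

3

(A): This is ¬P ↔ (L ↔ R).

¬P = ¬T = F
L ↔ R = F ↔ T = F
¬P ↔ (L ↔ R) = F ↔ F = T
Hence (A) is true.

(B): In symbols: ¬((L ↔ ¬U) ⊕ (¬P ↔ ¬R))

¬U = ¬T = F
L ↔ ¬U = F ↔ F = T
¬P = ¬T = F
¬R = ¬T = F
¬P ↔ ¬R = F ↔ F = T
(L ↔ ¬U) ⊕ (¬P ↔ ¬R) = T ⊕ T = F
¬((L ↔ ¬U) ⊕ (¬P ↔ ¬R)) = ¬F = T
Thus (B) is true.

(C): Parsed as (¬R ∨ ¬P) → ¬L

¬R = ¬T = F
¬P = ¬T = F
¬R ∨ ¬P = F ∨ F = F
¬L = ¬F = T
(¬R ∨ ¬P) → ¬L = F → T = T
So (C) is true.

True statements: 3.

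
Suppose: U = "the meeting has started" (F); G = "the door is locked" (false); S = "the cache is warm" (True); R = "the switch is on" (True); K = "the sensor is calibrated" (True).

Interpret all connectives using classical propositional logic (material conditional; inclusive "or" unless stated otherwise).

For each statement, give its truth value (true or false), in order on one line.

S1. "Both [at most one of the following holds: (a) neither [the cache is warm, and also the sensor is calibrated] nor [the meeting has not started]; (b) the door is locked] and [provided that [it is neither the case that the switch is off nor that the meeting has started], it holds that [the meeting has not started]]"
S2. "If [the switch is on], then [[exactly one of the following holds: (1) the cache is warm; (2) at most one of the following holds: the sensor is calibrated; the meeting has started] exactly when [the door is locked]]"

S1: In symbols: (((S and K) nor not U) nand G) and ((not R nor U) -> not U)

S and K = True and True = True
not U = not False = True
(S and K) nor not U = True nor True = False
((S and K) nor not U) nand G = False nand False = True
not R = not True = False
not R nor U = False nor False = True
not U = not False = True
(not R nor U) -> not U = True -> True = True
(((S and K) nor not U) nand G) and ((not R nor U) -> not U) = True and True = True
Thus S1 is true.

S2: In symbols: R -> ((S xor (K nand U)) iff G)

K nand U = True nand False = True
S xor (K nand U) = True xor True = False
(S xor (K nand U)) iff G = False iff False = True
R -> ((S xor (K nand U)) iff G) = True -> True = True
Thus S2 is true.

S1 T, S2 T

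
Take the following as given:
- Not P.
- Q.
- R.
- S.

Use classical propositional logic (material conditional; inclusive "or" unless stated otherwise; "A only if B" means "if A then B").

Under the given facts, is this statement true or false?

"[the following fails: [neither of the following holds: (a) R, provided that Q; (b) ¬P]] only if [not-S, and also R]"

This is ¬((Q → R) ↓ ¬P) → (¬S ∧ R).

Q → R = T → T = T
¬P = ¬F = T
(Q → R) ↓ ¬P = T ↓ T = F
¬((Q → R) ↓ ¬P) = ¬F = T
¬S = ¬T = F
¬S ∧ R = F ∧ T = F
¬((Q → R) ↓ ¬P) → (¬S ∧ R) = T → F = F

False.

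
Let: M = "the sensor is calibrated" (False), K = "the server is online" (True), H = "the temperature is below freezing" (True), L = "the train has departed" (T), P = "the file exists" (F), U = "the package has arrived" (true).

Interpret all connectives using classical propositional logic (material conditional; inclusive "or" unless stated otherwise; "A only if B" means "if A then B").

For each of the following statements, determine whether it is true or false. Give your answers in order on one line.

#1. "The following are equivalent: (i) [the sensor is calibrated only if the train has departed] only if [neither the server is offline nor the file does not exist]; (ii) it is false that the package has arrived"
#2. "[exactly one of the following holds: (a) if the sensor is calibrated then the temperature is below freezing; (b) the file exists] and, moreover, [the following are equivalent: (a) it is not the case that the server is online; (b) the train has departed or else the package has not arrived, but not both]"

#1 true; #2 false

#1: This is ((M -> L) -> (not K nor not P)) iff not U.

M -> L = False -> True = True
not K = not True = False
not P = not False = True
not K nor not P = False nor True = False
(M -> L) -> (not K nor not P) = True -> False = False
not U = not True = False
((M -> L) -> (not K nor not P)) iff not U = False iff False = True
Hence #1 is true.

#2: Parsed as ((M -> H) xor P) and (not K iff (L xor not U))

M -> H = False -> True = True
(M -> H) xor P = True xor False = True
not K = not True = False
not U = not True = False
L xor not U = True xor False = True
not K iff (L xor not U) = False iff True = False
((M -> H) xor P) and (not K iff (L xor not U)) = True and False = False
So #2 is false.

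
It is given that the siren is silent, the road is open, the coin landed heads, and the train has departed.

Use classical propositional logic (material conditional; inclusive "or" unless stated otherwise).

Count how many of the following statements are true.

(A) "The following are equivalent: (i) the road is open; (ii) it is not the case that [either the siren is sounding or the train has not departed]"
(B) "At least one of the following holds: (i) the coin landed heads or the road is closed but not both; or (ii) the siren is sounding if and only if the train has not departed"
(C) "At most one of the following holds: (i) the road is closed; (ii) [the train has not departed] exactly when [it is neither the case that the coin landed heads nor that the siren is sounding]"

3

Let Q = "the road is closed" (F), P = "the siren is sounding" (F), S = "the train has departed" (T), R = "the coin landed heads" (T).

(A): Parsed as ¬Q ↔ ¬(P ∨ ¬S)

¬Q = ¬F = T
¬S = ¬T = F
P ∨ ¬S = F ∨ F = F
¬(P ∨ ¬S) = ¬F = T
¬Q ↔ ¬(P ∨ ¬S) = T ↔ T = T
So (A) is true.

(B): Parsed as (R ⊕ Q) ∨ (P ↔ ¬S)

R ⊕ Q = T ⊕ F = T
¬S = ¬T = F
P ↔ ¬S = F ↔ F = T
(R ⊕ Q) ∨ (P ↔ ¬S) = T ∨ T = T
Hence (B) is true.

(C): In symbols: Q ↑ (¬S ↔ (R ↓ P))

¬S = ¬T = F
R ↓ P = T ↓ F = F
¬S ↔ (R ↓ P) = F ↔ F = T
Q ↑ (¬S ↔ (R ↓ P)) = F ↑ T = T
Hence (C) is true.

3 of the 3 statements are true ((A), (B), (C)).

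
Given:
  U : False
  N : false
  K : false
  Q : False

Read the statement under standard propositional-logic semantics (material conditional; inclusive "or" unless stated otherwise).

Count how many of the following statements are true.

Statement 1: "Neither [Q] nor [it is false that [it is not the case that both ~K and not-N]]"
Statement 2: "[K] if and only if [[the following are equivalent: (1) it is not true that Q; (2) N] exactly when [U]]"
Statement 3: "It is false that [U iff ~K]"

1

Statement 1: Parsed as Q ↓ ¬(¬K ↑ ¬N)

¬K = ¬F = T
¬N = ¬F = T
¬K ↑ ¬N = T ↑ T = F
¬(¬K ↑ ¬N) = ¬F = T
Q ↓ ¬(¬K ↑ ¬N) = F ↓ T = F
Thus Statement 1 is false.

Statement 2: This is K ↔ ((¬Q ↔ N) ↔ U).

¬Q = ¬F = T
¬Q ↔ N = T ↔ F = F
(¬Q ↔ N) ↔ U = F ↔ F = T
K ↔ ((¬Q ↔ N) ↔ U) = F ↔ T = F
Hence Statement 2 is false.

Statement 3: This is ¬(U ↔ ¬K).

¬K = ¬F = T
U ↔ ¬K = F ↔ T = F
¬(U ↔ ¬K) = ¬F = T
Hence Statement 3 is true.

Count: 1.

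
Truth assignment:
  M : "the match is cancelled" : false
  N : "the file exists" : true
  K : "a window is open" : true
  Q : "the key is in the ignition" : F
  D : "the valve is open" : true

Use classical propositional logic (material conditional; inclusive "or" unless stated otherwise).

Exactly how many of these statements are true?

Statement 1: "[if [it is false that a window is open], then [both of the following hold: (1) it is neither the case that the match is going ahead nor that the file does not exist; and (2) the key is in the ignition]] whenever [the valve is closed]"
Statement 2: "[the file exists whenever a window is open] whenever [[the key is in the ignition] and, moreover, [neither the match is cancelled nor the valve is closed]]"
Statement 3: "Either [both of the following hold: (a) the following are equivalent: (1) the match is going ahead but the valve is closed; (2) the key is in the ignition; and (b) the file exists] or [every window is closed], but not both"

3

Statement 1: Parsed as ¬D → (¬K → ((¬M ↓ ¬N) ∧ Q))

¬D = ¬T = F
¬K = ¬T = F
¬M = ¬F = T
¬N = ¬T = F
¬M ↓ ¬N = T ↓ F = F
(¬M ↓ ¬N) ∧ Q = F ∧ F = F
¬K → ((¬M ↓ ¬N) ∧ Q) = F → F = T
¬D → (¬K → ((¬M ↓ ¬N) ∧ Q)) = F → T = T
Thus Statement 1 is true.

Statement 2: Formalization: (Q ∧ (M ↓ ¬D)) → (K → N)

¬D = ¬T = F
M ↓ ¬D = F ↓ F = T
Q ∧ (M ↓ ¬D) = F ∧ T = F
K → N = T → T = T
(Q ∧ (M ↓ ¬D)) → (K → N) = F → T = T
Thus Statement 2 is true.

Statement 3: Parsed as (((¬M ∧ ¬D) ↔ Q) ∧ N) ⊕ ¬K

¬M = ¬F = T
¬D = ¬T = F
¬M ∧ ¬D = T ∧ F = F
(¬M ∧ ¬D) ↔ Q = F ↔ F = T
((¬M ∧ ¬D) ↔ Q) ∧ N = T ∧ T = T
¬K = ¬T = F
(((¬M ∧ ¬D) ↔ Q) ∧ N) ⊕ ¬K = T ⊕ F = T
So Statement 3 is true.

True statements: 3 (Statement 1, Statement 2, Statement 3).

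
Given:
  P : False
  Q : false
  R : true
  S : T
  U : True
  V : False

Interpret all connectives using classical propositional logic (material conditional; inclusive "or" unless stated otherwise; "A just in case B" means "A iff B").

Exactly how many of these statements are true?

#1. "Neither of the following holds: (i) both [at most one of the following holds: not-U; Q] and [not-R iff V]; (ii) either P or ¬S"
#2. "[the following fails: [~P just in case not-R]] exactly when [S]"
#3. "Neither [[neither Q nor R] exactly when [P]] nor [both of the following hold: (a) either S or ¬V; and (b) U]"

1

#1: This is ((¬U ↑ Q) ∧ (¬R ↔ V)) ↓ (P ∨ ¬S).

¬U = ¬T = F
¬U ↑ Q = F ↑ F = T
¬R = ¬T = F
¬R ↔ V = F ↔ F = T
(¬U ↑ Q) ∧ (¬R ↔ V) = T ∧ T = T
¬S = ¬T = F
P ∨ ¬S = F ∨ F = F
((¬U ↑ Q) ∧ (¬R ↔ V)) ↓ (P ∨ ¬S) = T ↓ F = F
So #1 is false.

#2: In symbols: ¬(¬P ↔ ¬R) ↔ S

¬P = ¬F = T
¬R = ¬T = F
¬P ↔ ¬R = T ↔ F = F
¬(¬P ↔ ¬R) = ¬F = T
¬(¬P ↔ ¬R) ↔ S = T ↔ T = T
Hence #2 is true.

#3: In symbols: ((Q ↓ R) ↔ P) ↓ ((S ∨ ¬V) ∧ U)

Q ↓ R = F ↓ T = F
(Q ↓ R) ↔ P = F ↔ F = T
¬V = ¬F = T
S ∨ ¬V = T ∨ T = T
(S ∨ ¬V) ∧ U = T ∧ T = T
((Q ↓ R) ↔ P) ↓ ((S ∨ ¬V) ∧ U) = T ↓ T = F
So #3 is false.

1 of the 3 statements is true.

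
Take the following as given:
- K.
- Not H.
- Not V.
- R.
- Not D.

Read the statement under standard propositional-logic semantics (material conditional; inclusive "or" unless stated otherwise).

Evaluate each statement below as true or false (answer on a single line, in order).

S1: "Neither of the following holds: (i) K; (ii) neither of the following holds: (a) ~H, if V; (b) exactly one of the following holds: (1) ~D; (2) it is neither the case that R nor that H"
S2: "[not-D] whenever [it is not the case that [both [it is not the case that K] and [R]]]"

S1: This is K nor ((V -> not H) nor (not D xor (R nor H))).

not H = not False = True
V -> not H = False -> True = True
not D = not False = True
R nor H = True nor False = False
not D xor (R nor H) = True xor False = True
(V -> not H) nor (not D xor (R nor H)) = True nor True = False
K nor ((V -> not H) nor (not D xor (R nor H))) = True nor False = False
Hence S1 is false.

S2: This is not (not K and R) -> not D.

not K = not True = False
not K and R = False and True = False
not (not K and R) = not False = True
not D = not False = True
not (not K and R) -> not D = True -> True = True
Hence S2 is true.

S1 F, S2 T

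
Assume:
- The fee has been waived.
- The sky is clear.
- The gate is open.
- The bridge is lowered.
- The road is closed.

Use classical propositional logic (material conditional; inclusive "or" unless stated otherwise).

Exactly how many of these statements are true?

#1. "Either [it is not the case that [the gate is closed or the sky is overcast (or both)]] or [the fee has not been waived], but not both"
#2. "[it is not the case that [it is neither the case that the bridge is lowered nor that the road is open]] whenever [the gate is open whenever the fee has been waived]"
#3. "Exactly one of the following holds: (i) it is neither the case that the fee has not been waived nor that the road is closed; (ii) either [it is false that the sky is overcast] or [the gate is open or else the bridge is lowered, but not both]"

3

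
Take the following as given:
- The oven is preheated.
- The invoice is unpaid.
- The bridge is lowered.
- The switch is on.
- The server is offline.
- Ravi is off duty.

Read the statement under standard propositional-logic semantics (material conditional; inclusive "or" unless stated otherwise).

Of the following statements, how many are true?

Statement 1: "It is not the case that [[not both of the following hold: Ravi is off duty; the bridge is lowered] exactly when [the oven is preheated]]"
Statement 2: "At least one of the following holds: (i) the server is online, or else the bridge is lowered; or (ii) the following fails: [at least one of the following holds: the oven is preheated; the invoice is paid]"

Let D = "Ravi is on call" (False), L = "the bridge is raised" (False), P = "the oven is preheated" (True), K = "the server is online" (False), W = "the invoice is paid" (False).

Statement 1: In symbols: not ((not D nand not L) iff P)

not D = not False = True
not L = not False = True
not D nand not L = True nand True = False
(not D nand not L) iff P = False iff True = False
not ((not D nand not L) iff P) = not False = True
Hence Statement 1 is true.

Statement 2: Formalization: (K or not L) or not (P or W)

not L = not False = True
K or not L = False or True = True
P or W = True or False = True
not (P or W) = not True = False
(K or not L) or not (P or W) = True or False = True
Thus Statement 2 is true.

True statements: 2 (Statement 1, Statement 2).

2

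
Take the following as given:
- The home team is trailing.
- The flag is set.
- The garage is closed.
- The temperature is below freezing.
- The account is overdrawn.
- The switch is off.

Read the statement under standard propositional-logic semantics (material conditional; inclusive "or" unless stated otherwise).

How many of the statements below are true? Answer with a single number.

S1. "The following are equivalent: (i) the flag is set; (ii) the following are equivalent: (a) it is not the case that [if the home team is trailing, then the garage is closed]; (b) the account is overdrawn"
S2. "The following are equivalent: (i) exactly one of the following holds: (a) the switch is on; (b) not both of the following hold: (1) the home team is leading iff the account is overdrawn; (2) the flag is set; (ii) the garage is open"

Let W = "the flag is set" (T), M = "the home team is leading" (F), L = "the garage is closed" (T), H = "the account is overdrawn" (T), S = "the switch is on" (F).

S1: Formalization: W <-> (~(~M -> L) <-> H)

~M = ~F = T
~M -> L = T -> T = T
~(~M -> L) = ~T = F
~(~M -> L) <-> H = F <-> T = F
W <-> (~(~M -> L) <-> H) = T <-> F = F
So S1 is false.

S2: Parsed as (S xor ((M <-> H) nand W)) <-> ~L

M <-> H = F <-> T = F
(M <-> H) nand W = F nand T = T
S xor ((M <-> H) nand W) = F xor T = T
~L = ~T = F
(S xor ((M <-> H) nand W)) <-> ~L = T <-> F = F
Hence S2 is false.

0 of the 2 statements are true (none).

0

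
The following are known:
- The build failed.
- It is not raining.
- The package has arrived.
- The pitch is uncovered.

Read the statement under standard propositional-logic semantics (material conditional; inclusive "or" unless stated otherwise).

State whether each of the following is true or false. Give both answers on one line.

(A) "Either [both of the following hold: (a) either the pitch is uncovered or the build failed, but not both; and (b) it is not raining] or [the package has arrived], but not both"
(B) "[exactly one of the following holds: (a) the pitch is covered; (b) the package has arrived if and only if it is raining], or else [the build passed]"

(A) T / (B) F

Let W = "the pitch is covered" (F), V = "the build passed" (F), G = "it is raining" (F), L = "the package has arrived" (T).

(A): In symbols: ((¬W ⊕ ¬V) ∧ ¬G) ⊕ L

¬W = ¬F = T
¬V = ¬F = T
¬W ⊕ ¬V = T ⊕ T = F
¬G = ¬F = T
(¬W ⊕ ¬V) ∧ ¬G = F ∧ T = F
((¬W ⊕ ¬V) ∧ ¬G) ⊕ L = F ⊕ T = T
So (A) is true.

(B): Parsed as (W ⊕ (L ↔ G)) ∨ V

L ↔ G = T ↔ F = F
W ⊕ (L ↔ G) = F ⊕ F = F
(W ⊕ (L ↔ G)) ∨ V = F ∨ F = F
So (B) is false.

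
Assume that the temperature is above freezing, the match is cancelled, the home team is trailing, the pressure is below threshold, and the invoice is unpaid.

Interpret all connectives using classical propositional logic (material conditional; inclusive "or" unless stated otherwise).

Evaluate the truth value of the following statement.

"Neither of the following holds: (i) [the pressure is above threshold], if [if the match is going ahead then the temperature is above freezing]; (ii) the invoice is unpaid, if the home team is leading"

Let V = "the match is cancelled" (T), P = "the temperature is below freezing" (F), M = "the pressure is above threshold" (F), N = "the home team is leading" (F), D = "the invoice is paid" (F).
Formalization: ((¬V → ¬P) → M) ↓ (N → ¬D)

¬V = ¬T = F
¬P = ¬F = T
¬V → ¬P = F → T = T
(¬V → ¬P) → M = T → F = F
¬D = ¬F = T
N → ¬D = F → T = T
((¬V → ¬P) → M) ↓ (N → ¬D) = F ↓ T = F

False.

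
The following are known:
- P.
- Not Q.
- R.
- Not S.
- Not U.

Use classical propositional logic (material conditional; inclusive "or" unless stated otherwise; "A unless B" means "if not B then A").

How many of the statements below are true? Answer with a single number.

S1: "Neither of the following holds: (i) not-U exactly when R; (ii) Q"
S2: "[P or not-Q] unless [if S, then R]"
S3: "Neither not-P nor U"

2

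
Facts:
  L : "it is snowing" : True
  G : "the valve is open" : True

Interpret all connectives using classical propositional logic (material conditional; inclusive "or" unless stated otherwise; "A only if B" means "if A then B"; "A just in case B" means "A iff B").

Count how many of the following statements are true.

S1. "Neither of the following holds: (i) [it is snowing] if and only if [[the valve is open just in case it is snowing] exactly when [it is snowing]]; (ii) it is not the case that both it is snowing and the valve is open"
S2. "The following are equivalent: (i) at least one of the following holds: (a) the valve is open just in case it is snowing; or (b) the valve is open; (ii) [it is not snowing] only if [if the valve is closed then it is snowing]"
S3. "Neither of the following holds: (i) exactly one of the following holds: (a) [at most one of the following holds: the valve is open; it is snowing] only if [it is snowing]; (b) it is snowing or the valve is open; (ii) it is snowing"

1

S1: Parsed as (L iff ((G iff L) iff L)) nor (L nand G)

G iff L = True iff True = True
(G iff L) iff L = True iff True = True
L iff ((G iff L) iff L) = True iff True = True
L nand G = True nand True = False
(L iff ((G iff L) iff L)) nor (L nand G) = True nor False = False
So S1 is false.

S2: Parsed as ((G iff L) or G) iff (not L -> (not G -> L))

G iff L = True iff True = True
(G iff L) or G = True or True = True
not L = not True = False
not G = not True = False
not G -> L = False -> True = True
not L -> (not G -> L) = False -> True = True
((G iff L) or G) iff (not L -> (not G -> L)) = True iff True = True
Hence S2 is true.

S3: Parsed as (((G nand L) -> L) xor (L or G)) nor L

G nand L = True nand True = False
(G nand L) -> L = False -> True = True
L or G = True or True = True
((G nand L) -> L) xor (L or G) = True xor True = False
(((G nand L) -> L) xor (L or G)) nor L = False nor True = False
Thus S3 is false.

True statements: 1 (S2).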